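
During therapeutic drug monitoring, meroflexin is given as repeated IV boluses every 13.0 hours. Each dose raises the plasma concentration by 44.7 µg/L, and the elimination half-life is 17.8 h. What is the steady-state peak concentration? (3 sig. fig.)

113 µg/L

k = ln 2 / 17.8 = 0.03894 h⁻¹
Fraction remaining after one interval: e^(−kτ) = e^(−0.03894 × 13.0) = 0.6028
R = 1 / (1 − 0.6028) = 2.517
Css,max = 44.7 × 2.517 ≈ 113 µg/L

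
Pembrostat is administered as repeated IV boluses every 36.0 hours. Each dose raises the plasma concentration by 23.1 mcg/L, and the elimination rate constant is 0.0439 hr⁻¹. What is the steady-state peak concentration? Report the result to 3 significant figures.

Fraction remaining after one interval: e^(−kτ) = e^(−0.04390 × 36.0) = 0.2059
R = 1 / (1 − 0.2059) = 1.259
Css,max = 23.1 × 1.259 ≈ 29.1 mcg/L

29.1 mcg/L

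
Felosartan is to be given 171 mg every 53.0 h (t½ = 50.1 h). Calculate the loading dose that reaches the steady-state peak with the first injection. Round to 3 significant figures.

329 mg

k = ln 2 / 50.1 = 0.01384 h⁻¹
Accumulation ratio R = 1 / (1 − e^(−kτ)) = 1 / (1 − e^(−0.01384×53.0)) = 1 / (1 − 0.4803) = 1.924
Loading dose = maintenance dose × R = 171 × 1.924 ≈ 329 mg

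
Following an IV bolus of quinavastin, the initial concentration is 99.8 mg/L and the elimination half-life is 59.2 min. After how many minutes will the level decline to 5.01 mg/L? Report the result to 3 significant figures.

k = ln 2 / 59.2 = 0.01171 min⁻¹
C(t) = C₀ e^(−kt)  ⇒  t = ln(C₀/C) / k
t = ln(99.8/5.01) / 0.01171 = 2.992 / 0.01171 ≈ 256 minutes

256 minutes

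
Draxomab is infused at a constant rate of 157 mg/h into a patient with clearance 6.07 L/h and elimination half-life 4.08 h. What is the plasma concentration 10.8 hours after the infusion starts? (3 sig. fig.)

21.7 µg/mL

Css = rate / CL = 157 / 6.07 = 25.86 µg/mL
k = ln 2 / 4.08 = 0.1699 h⁻¹
C(t) = Css (1 − e^(−kt)) = 25.86 × (1 − e^(−1.835)) = 25.86 × 0.8404 ≈ 21.7 µg/mL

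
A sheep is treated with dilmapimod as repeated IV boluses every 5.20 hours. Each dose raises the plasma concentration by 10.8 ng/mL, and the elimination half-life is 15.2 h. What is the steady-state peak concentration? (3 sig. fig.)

51.2 ng/mL

k = ln 2 / 15.2 = 0.04560 h⁻¹
Fraction remaining after one interval: e^(−kτ) = e^(−0.04560 × 5.20) = 0.7889
R = 1 / (1 − 0.7889) = 4.737
Css,max = 10.8 × 4.737 ≈ 51.2 ng/mL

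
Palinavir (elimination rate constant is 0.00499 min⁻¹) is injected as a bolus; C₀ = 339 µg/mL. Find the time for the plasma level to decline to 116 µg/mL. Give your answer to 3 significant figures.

215 minutes

C(t) = C₀ e^(−kt)  ⇒  t = ln(C₀/C) / k
t = ln(339/116) / 0.004990 = 1.072 / 0.004990 ≈ 215 minutes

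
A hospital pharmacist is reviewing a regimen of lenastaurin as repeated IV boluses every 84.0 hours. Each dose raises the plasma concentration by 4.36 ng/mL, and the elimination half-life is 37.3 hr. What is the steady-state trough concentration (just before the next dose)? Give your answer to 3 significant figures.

k = ln 2 / 37.3 = 0.01858 hr⁻¹
Fraction remaining after one interval: e^(−kτ) = e^(−0.01858 × 84.0) = 0.2099
R = 1 / (1 − 0.2099) = 1.266
Css,max = 4.36 × 1.266 = 5.519 ng/mL
Css,min = Css,max × e^(−kτ) = 5.519 × 0.2099 ≈ 1.16 ng/mL

1.16 ng/mL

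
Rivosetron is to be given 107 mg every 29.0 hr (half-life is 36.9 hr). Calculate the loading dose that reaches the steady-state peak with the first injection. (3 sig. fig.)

255 mg

k = ln 2 / 36.9 = 0.01878 hr⁻¹
Accumulation ratio R = 1 / (1 − e^(−kτ)) = 1 / (1 − e^(−0.01878×29.0)) = 1 / (1 − 0.5800) = 2.381
Loading dose = maintenance dose × R = 107 × 2.381 ≈ 255 mg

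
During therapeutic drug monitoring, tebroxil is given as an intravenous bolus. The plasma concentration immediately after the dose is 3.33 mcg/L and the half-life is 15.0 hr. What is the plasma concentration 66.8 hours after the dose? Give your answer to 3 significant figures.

k = ln 2 / 15.0 = 0.04621 hr⁻¹
66.8 hr is 4.453 half-lives, so C = 3.33 × (1/2)^4.453 = 3.33 × 0.04565 ≈ 0.152 mcg/L

0.152 mcg/L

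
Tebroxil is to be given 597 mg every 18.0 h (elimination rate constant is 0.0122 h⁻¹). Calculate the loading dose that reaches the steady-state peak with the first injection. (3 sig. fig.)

3030 mg

Accumulation ratio R = 1 / (1 − e^(−kτ)) = 1 / (1 − e^(−0.01220×18.0)) = 1 / (1 − 0.8028) = 5.072
Loading dose = maintenance dose × R = 597 × 5.072 ≈ 3030 mg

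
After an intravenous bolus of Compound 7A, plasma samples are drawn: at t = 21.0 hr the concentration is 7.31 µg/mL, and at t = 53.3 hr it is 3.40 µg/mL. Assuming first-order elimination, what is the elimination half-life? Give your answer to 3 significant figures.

29.2 hours

k = ln(C₁/C₂) / (t₂ − t₁) = ln(7.31/3.40) / (53.3 − 21.0)
  = 0.7655 / 32.30 = 0.02370 hr⁻¹
t½ = ln 2 / k = ln 2 / 0.02370 ≈ 29.2 hours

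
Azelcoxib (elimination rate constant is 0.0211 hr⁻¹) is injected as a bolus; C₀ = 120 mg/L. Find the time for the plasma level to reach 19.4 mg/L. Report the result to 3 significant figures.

86.4 hours

C(t) = C₀ e^(−kt)  ⇒  t = ln(C₀/C) / k
t = ln(120/19.4) / 0.02110 = 1.822 / 0.02110 ≈ 86.4 hours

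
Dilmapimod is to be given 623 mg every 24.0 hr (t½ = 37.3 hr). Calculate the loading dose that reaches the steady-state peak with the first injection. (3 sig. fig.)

k = ln 2 / 37.3 = 0.01858 hr⁻¹
Accumulation ratio R = 1 / (1 − e^(−kτ)) = 1 / (1 − e^(−0.01858×24.0)) = 1 / (1 − 0.6402) = 2.779
Loading dose = maintenance dose × R = 623 × 2.779 ≈ 1730 mg

1730 mg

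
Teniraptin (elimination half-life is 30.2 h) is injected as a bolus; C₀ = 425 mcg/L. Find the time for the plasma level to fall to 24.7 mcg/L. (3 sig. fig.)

k = ln 2 / 30.2 = 0.02295 h⁻¹
C(t) = C₀ e^(−kt)  ⇒  t = ln(C₀/C) / k
t = ln(425/24.7) / 0.02295 = 2.845 / 0.02295 ≈ 124 hours

124 hours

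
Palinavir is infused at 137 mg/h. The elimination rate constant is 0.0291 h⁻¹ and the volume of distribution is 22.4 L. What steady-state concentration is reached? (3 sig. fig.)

CL = k · V = 0.0291 × 22.4 = 0.6518 L/h
Css = rate / CL = 137 / 0.6518 ≈ 210 mg/L

210 mg/L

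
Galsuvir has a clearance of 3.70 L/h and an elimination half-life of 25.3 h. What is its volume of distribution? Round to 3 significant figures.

k = ln 2 / t½ = ln 2 / 25.3 = 0.02740 h⁻¹
V = CL / k = 3.70 / 0.02740 ≈ 135 L

135 L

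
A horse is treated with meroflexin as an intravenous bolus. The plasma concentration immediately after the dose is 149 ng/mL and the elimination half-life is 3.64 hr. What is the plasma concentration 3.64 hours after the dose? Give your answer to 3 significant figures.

74.5 ng/mL

k = ln 2 / 3.64 = 0.1904 hr⁻¹
3.64 hr is 1.000 half-lives, so C = 149 × (1/2)^1.000 = 149 × 0.5000 ≈ 74.5 ng/mL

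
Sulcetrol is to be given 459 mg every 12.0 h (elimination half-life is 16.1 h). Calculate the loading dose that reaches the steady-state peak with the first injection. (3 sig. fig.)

k = ln 2 / 16.1 = 0.04305 h⁻¹
Accumulation ratio R = 1 / (1 − e^(−kτ)) = 1 / (1 − e^(−0.04305×12.0)) = 1 / (1 − 0.5965) = 2.478
Loading dose = maintenance dose × R = 459 × 2.478 ≈ 1140 mg

1140 mg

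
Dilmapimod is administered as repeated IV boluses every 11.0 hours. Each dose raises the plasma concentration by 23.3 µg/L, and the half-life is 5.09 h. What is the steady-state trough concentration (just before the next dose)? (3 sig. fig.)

k = ln 2 / 5.09 = 0.1362 h⁻¹
Fraction remaining after one interval: e^(−kτ) = e^(−0.1362 × 11.0) = 0.2236
R = 1 / (1 − 0.2236) = 1.288
Css,max = 23.3 × 1.288 = 30.01 µg/L
Css,min = Css,max × e^(−kτ) = 30.01 × 0.2236 ≈ 6.71 µg/L

6.71 µg/L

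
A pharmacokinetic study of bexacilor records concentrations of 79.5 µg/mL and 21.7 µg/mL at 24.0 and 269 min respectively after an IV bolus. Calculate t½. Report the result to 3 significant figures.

131 minutes

k = ln(C₁/C₂) / (t₂ − t₁) = ln(79.5/21.7) / (269 − 24.0)
  = 1.298 / 245.0 = 0.005300 min⁻¹
t½ = ln 2 / k = ln 2 / 0.005300 ≈ 131 minutes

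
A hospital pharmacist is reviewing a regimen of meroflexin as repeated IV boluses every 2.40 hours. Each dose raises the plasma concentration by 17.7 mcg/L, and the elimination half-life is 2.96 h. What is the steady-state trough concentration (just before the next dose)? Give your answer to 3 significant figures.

k = ln 2 / 2.96 = 0.2342 h⁻¹
Fraction remaining after one interval: e^(−kτ) = e^(−0.2342 × 2.40) = 0.5701
R = 1 / (1 − 0.5701) = 2.326
Css,max = 17.7 × 2.326 = 41.17 mcg/L
Css,min = Css,max × e^(−kτ) = 41.17 × 0.5701 ≈ 23.5 mcg/L

23.5 mcg/L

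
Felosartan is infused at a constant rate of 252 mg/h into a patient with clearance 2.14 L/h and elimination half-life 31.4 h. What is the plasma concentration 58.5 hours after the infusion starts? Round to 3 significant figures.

Css = rate / CL = 252 / 2.14 = 117.8 µg/mL
k = ln 2 / 31.4 = 0.02207 h⁻¹
C(t) = Css (1 − e^(−kt)) = 117.8 × (1 − e^(−1.291)) = 117.8 × 0.7251 ≈ 85.4 µg/mL

85.4 µg/mL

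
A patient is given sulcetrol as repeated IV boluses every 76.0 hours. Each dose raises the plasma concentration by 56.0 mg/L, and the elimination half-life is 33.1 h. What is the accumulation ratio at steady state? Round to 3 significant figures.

1.26

k = ln 2 / 33.1 = 0.02094 h⁻¹
Fraction remaining after one interval: e^(−kτ) = e^(−0.02094 × 76.0) = 0.2036
R = 1 / (1 − 0.2036) = 1 / 0.7964 ≈ 1.26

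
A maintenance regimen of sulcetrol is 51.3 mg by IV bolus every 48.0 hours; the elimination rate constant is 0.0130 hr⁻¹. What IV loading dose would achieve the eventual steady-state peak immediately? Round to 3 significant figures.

Accumulation ratio R = 1 / (1 − e^(−kτ)) = 1 / (1 − e^(−0.01300×48.0)) = 1 / (1 − 0.5358) = 2.154
Loading dose = maintenance dose × R = 51.3 × 2.154 ≈ 111 mg

111 mg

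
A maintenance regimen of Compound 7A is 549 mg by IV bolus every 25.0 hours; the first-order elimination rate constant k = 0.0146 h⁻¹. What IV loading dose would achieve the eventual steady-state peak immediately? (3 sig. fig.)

1800 mg

Accumulation ratio R = 1 / (1 − e^(−kτ)) = 1 / (1 − e^(−0.01460×25.0)) = 1 / (1 − 0.6942) = 3.270
Loading dose = maintenance dose × R = 549 × 3.270 ≈ 1800 mg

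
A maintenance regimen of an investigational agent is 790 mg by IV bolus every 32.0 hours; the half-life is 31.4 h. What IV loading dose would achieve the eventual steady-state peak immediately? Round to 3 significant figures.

1560 mg

k = ln 2 / 31.4 = 0.02207 h⁻¹
Accumulation ratio R = 1 / (1 − e^(−kτ)) = 1 / (1 − e^(−0.02207×32.0)) = 1 / (1 − 0.4934) = 1.974
Loading dose = maintenance dose × R = 790 × 1.974 ≈ 1560 mg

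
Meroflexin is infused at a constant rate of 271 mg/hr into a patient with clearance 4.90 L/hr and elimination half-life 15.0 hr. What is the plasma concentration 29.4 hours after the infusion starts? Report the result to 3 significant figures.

41.1 µg/mL

Css = rate / CL = 271 / 4.90 = 55.31 µg/mL
k = ln 2 / 15.0 = 0.04621 hr⁻¹
C(t) = Css (1 − e^(−kt)) = 55.31 × (1 − e^(−1.359)) = 55.31 × 0.7430 ≈ 41.1 µg/mL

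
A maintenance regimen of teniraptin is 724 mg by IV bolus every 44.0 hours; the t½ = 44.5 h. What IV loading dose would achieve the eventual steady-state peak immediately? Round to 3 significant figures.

1460 mg

k = ln 2 / 44.5 = 0.01558 h⁻¹
Accumulation ratio R = 1 / (1 − e^(−kτ)) = 1 / (1 − e^(−0.01558×44.0)) = 1 / (1 − 0.5039) = 2.016
Loading dose = maintenance dose × R = 724 × 2.016 ≈ 1460 mg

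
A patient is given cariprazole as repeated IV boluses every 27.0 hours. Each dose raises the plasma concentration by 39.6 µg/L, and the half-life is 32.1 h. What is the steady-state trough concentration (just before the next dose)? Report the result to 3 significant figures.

k = ln 2 / 32.1 = 0.02159 h⁻¹
Fraction remaining after one interval: e^(−kτ) = e^(−0.02159 × 27.0) = 0.5582
R = 1 / (1 − 0.5582) = 2.264
Css,max = 39.6 × 2.264 = 89.64 µg/L
Css,min = Css,max × e^(−kτ) = 89.64 × 0.5582 ≈ 50.0 µg/L

50.0 µg/L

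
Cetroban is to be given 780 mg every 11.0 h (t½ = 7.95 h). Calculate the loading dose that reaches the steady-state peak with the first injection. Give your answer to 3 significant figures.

k = ln 2 / 7.95 = 0.08719 h⁻¹
Accumulation ratio R = 1 / (1 − e^(−kτ)) = 1 / (1 − e^(−0.08719×11.0)) = 1 / (1 − 0.3832) = 1.621
Loading dose = maintenance dose × R = 780 × 1.621 ≈ 1260 mg

1260 mg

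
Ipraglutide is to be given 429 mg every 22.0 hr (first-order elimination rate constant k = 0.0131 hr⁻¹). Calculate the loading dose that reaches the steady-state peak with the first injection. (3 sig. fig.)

1710 mg

Accumulation ratio R = 1 / (1 − e^(−kτ)) = 1 / (1 − e^(−0.01310×22.0)) = 1 / (1 − 0.7496) = 3.994
Loading dose = maintenance dose × R = 429 × 3.994 ≈ 1710 mg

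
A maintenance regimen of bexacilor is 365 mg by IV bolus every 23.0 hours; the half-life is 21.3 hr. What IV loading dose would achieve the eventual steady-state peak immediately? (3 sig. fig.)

k = ln 2 / 21.3 = 0.03254 hr⁻¹
Accumulation ratio R = 1 / (1 − e^(−kτ)) = 1 / (1 − e^(−0.03254×23.0)) = 1 / (1 − 0.4731) = 1.898
Loading dose = maintenance dose × R = 365 × 1.898 ≈ 693 mg

693 mg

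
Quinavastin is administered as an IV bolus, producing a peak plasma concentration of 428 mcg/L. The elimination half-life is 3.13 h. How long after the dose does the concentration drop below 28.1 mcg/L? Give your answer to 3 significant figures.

k = ln 2 / 3.13 = 0.2215 h⁻¹
C(t) = C₀ e^(−kt)  ⇒  t = ln(C₀/C) / k
t = ln(428/28.1) / 0.2215 = 2.723 / 0.2215 ≈ 12.3 hours

12.3 hours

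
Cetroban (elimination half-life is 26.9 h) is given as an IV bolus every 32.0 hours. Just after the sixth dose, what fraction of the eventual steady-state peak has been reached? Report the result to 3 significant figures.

k = ln 2 / 26.9 = 0.02577 h⁻¹
f_n = 1 − e^(−nkτ) = 1 − e^(−6 × 0.02577 × 32.0) = 1 − e^(−4.947) = 1 − 0.007102 ≈ 0.993

0.993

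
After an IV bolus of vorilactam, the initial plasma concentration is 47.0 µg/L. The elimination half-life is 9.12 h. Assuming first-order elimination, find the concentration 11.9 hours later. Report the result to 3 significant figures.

19.0 µg/L

k = ln 2 / 9.12 = 0.07600 h⁻¹
11.9 h is 1.305 half-lives, so C = 47.0 × (1/2)^1.305 = 47.0 × 0.4048 ≈ 19.0 µg/L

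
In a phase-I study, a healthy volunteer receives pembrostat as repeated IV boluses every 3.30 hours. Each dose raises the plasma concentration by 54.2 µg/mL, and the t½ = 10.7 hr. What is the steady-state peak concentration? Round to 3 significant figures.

k = ln 2 / 10.7 = 0.06478 hr⁻¹
Fraction remaining after one interval: e^(−kτ) = e^(−0.06478 × 3.30) = 0.8075
R = 1 / (1 − 0.8075) = 5.196
Css,max = 54.2 × 5.196 ≈ 282 µg/mL

282 µg/mL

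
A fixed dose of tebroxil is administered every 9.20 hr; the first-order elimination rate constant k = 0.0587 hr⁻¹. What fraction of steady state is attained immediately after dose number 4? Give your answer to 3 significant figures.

f_n = 1 − e^(−nkτ) = 1 − e^(−4 × 0.05870 × 9.20) = 1 − e^(−2.160) = 1 − 0.1153 ≈ 0.885

0.885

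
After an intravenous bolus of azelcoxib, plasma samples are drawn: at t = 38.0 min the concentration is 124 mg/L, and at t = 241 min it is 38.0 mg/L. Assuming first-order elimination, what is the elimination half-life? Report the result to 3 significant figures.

k = ln(C₁/C₂) / (t₂ − t₁) = ln(124/38.0) / (241 − 38.0)
  = 1.183 / 203.0 = 0.005826 min⁻¹
t½ = ln 2 / k = ln 2 / 0.005826 ≈ 119 minutes

119 minutes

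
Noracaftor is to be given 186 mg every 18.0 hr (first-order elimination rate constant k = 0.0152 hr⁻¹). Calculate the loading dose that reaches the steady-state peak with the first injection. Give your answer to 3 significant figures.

Accumulation ratio R = 1 / (1 − e^(−kτ)) = 1 / (1 − e^(−0.01520×18.0)) = 1 / (1 − 0.7606) = 4.178
Loading dose = maintenance dose × R = 186 × 4.178 ≈ 777 mg

777 mg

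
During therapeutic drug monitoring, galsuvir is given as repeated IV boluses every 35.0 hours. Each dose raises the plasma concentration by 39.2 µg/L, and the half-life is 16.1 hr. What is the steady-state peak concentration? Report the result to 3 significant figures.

50.4 µg/L

k = ln 2 / 16.1 = 0.04305 hr⁻¹
Fraction remaining after one interval: e^(−kτ) = e^(−0.04305 × 35.0) = 0.2216
R = 1 / (1 − 0.2216) = 1.285
Css,max = 39.2 × 1.285 ≈ 50.4 µg/L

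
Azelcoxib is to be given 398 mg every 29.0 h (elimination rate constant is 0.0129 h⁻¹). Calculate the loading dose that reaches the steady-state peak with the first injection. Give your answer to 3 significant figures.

Accumulation ratio R = 1 / (1 − e^(−kτ)) = 1 / (1 − e^(−0.01290×29.0)) = 1 / (1 − 0.6879) = 3.204
Loading dose = maintenance dose × R = 398 × 3.204 ≈ 1280 mg

1280 mg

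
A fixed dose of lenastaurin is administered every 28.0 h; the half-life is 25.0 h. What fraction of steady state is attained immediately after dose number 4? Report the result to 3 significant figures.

k = ln 2 / 25.0 = 0.02773 h⁻¹
f_n = 1 − e^(−nkτ) = 1 − e^(−4 × 0.02773 × 28.0) = 1 − e^(−3.105) = 1 − 0.04481 ≈ 0.955

0.955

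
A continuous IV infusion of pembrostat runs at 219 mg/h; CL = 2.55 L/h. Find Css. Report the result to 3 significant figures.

85.9 mg/L

Css = infusion rate / CL = 219 / 2.55 ≈ 85.9 mg/L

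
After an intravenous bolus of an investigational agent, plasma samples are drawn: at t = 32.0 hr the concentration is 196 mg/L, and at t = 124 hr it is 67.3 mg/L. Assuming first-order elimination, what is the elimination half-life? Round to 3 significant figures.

59.7 hours

k = ln(C₁/C₂) / (t₂ − t₁) = ln(196/67.3) / (124 − 32.0)
  = 1.069 / 92.00 = 0.01162 hr⁻¹
t½ = ln 2 / k = ln 2 / 0.01162 ≈ 59.7 hours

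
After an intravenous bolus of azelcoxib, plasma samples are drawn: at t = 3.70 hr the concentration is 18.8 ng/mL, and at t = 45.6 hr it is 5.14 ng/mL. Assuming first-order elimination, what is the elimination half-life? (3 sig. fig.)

k = ln(C₁/C₂) / (t₂ − t₁) = ln(18.8/5.14) / (45.6 − 3.70)
  = 1.297 / 41.90 = 0.03095 hr⁻¹
t½ = ln 2 / k = ln 2 / 0.03095 ≈ 22.4 hours

22.4 hours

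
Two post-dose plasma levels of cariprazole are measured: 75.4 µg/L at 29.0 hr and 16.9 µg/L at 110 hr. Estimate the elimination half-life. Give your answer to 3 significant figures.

k = ln(C₁/C₂) / (t₂ − t₁) = ln(75.4/16.9) / (110 − 29.0)
  = 1.495 / 81.00 = 0.01846 hr⁻¹
t½ = ln 2 / k = ln 2 / 0.01846 ≈ 37.5 hours

37.5 hours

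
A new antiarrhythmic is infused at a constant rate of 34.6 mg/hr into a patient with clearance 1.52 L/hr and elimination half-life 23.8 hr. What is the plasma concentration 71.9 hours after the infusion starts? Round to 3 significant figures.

20.0 µg/mL

Css = rate / CL = 34.6 / 1.52 = 22.76 µg/mL
k = ln 2 / 23.8 = 0.02912 hr⁻¹
C(t) = Css (1 − e^(−kt)) = 22.76 × (1 − e^(−2.094)) = 22.76 × 0.8768 ≈ 20.0 µg/mL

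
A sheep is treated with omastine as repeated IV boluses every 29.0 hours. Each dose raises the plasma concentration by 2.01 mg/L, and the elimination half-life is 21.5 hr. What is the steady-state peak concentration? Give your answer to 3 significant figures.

k = ln 2 / 21.5 = 0.03224 hr⁻¹
Fraction remaining after one interval: e^(−kτ) = e^(−0.03224 × 29.0) = 0.3926
R = 1 / (1 − 0.3926) = 1.646
Css,max = 2.01 × 1.646 ≈ 3.31 mg/L

3.31 mg/L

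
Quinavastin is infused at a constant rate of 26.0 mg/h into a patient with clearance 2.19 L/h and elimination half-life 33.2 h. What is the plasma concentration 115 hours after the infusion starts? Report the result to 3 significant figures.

Css = rate / CL = 26.0 / 2.19 = 11.87 mg/L
k = ln 2 / 33.2 = 0.02088 h⁻¹
C(t) = Css (1 − e^(−kt)) = 11.87 × (1 − e^(−2.401)) = 11.87 × 0.9094 ≈ 10.8 mg/L

10.8 mg/L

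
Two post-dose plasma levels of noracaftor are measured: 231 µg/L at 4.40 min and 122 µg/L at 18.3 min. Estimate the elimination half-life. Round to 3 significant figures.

15.1 minutes

k = ln(C₁/C₂) / (t₂ − t₁) = ln(231/122) / (18.3 − 4.40)
  = 0.6384 / 13.90 = 0.04593 min⁻¹
t½ = ln 2 / k = ln 2 / 0.04593 ≈ 15.1 minutes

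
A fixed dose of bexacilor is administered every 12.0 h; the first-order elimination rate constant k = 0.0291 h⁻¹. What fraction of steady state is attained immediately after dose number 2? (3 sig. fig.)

0.503

f_n = 1 − e^(−nkτ) = 1 − e^(−2 × 0.02910 × 12.0) = 1 − e^(−0.6984) = 1 − 0.4974 ≈ 0.503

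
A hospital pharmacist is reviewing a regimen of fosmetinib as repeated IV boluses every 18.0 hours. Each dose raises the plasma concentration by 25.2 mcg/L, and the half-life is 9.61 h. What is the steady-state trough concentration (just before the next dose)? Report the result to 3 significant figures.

k = ln 2 / 9.61 = 0.07213 h⁻¹
Fraction remaining after one interval: e^(−kτ) = e^(−0.07213 × 18.0) = 0.2730
R = 1 / (1 − 0.2730) = 1.376
Css,max = 25.2 × 1.376 = 34.66 mcg/L
Css,min = Css,max × e^(−kτ) = 34.66 × 0.2730 ≈ 9.46 mcg/L

9.46 mcg/L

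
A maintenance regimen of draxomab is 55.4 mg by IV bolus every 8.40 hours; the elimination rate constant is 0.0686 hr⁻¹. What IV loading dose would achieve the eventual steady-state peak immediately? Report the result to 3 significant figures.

126 mg

Accumulation ratio R = 1 / (1 − e^(−kτ)) = 1 / (1 − e^(−0.06860×8.40)) = 1 / (1 − 0.5620) = 2.283
Loading dose = maintenance dose × R = 55.4 × 2.283 ≈ 126 mg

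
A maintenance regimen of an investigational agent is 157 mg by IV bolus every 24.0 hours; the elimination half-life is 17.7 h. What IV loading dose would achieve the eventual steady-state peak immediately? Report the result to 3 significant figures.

258 mg

k = ln 2 / 17.7 = 0.03916 h⁻¹
Accumulation ratio R = 1 / (1 − e^(−kτ)) = 1 / (1 − e^(−0.03916×24.0)) = 1 / (1 − 0.3907) = 1.641
Loading dose = maintenance dose × R = 157 × 1.641 ≈ 258 mg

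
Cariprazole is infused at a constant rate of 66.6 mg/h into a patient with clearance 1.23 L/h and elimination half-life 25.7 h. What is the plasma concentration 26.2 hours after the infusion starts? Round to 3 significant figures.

27.4 µg/mL

Css = rate / CL = 66.6 / 1.23 = 54.15 µg/mL
k = ln 2 / 25.7 = 0.02697 h⁻¹
C(t) = Css (1 − e^(−kt)) = 54.15 × (1 − e^(−0.7066)) = 54.15 × 0.5067 ≈ 27.4 µg/mL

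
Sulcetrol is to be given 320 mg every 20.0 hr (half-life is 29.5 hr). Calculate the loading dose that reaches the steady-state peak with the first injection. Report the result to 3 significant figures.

k = ln 2 / 29.5 = 0.02350 hr⁻¹
Accumulation ratio R = 1 / (1 − e^(−kτ)) = 1 / (1 − e^(−0.02350×20.0)) = 1 / (1 − 0.6250) = 2.667
Loading dose = maintenance dose × R = 320 × 2.667 ≈ 853 mg

853 mg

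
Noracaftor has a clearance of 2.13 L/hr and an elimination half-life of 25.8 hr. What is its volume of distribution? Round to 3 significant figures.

k = ln 2 / t½ = ln 2 / 25.8 = 0.02687 hr⁻¹
V = CL / k = 2.13 / 0.02687 ≈ 79.3 L

79.3 L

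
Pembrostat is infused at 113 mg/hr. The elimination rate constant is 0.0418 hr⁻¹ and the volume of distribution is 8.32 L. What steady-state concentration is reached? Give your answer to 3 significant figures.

CL = k · V = 0.0418 × 8.32 = 0.3478 L/hr
Css = rate / CL = 113 / 0.3478 ≈ 325 µg/mL

325 µg/mL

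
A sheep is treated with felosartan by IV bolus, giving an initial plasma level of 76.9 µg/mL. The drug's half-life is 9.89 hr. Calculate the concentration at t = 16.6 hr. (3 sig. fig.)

k = ln 2 / 9.89 = 0.07009 hr⁻¹
16.6 hr is 1.678 half-lives, so C = 76.9 × (1/2)^1.678 = 76.9 × 0.3124 ≈ 24.0 µg/mL

24.0 µg/mL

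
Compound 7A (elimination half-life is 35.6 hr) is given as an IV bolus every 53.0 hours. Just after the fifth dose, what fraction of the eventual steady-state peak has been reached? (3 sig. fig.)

k = ln 2 / 35.6 = 0.01947 hr⁻¹
f_n = 1 − e^(−nkτ) = 1 − e^(−5 × 0.01947 × 53.0) = 1 − e^(−5.160) = 1 − 0.005744 ≈ 0.994

0.994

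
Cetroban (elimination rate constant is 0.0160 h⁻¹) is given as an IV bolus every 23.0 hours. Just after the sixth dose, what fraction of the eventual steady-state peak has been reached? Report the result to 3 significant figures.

f_n = 1 − e^(−nkτ) = 1 − e^(−6 × 0.01600 × 23.0) = 1 − e^(−2.208) = 1 − 0.1099 ≈ 0.890

0.890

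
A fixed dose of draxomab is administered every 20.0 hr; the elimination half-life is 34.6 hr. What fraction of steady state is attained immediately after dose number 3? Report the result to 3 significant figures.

0.699

k = ln 2 / 34.6 = 0.02003 hr⁻¹
f_n = 1 − e^(−nkτ) = 1 − e^(−3 × 0.02003 × 20.0) = 1 − e^(−1.202) = 1 − 0.3006 ≈ 0.699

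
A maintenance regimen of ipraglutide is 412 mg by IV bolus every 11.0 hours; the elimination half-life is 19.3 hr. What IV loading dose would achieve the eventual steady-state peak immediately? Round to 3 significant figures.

1260 mg

k = ln 2 / 19.3 = 0.03591 hr⁻¹
Accumulation ratio R = 1 / (1 − e^(−kτ)) = 1 / (1 − e^(−0.03591×11.0)) = 1 / (1 − 0.6736) = 3.064
Loading dose = maintenance dose × R = 412 × 3.064 ≈ 1260 mg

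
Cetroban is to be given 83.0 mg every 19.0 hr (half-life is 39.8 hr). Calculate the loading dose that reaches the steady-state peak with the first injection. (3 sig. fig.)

295 mg

k = ln 2 / 39.8 = 0.01742 hr⁻¹
Accumulation ratio R = 1 / (1 − e^(−kτ)) = 1 / (1 − e^(−0.01742×19.0)) = 1 / (1 − 0.7183) = 3.550
Loading dose = maintenance dose × R = 83.0 × 3.550 ≈ 295 mg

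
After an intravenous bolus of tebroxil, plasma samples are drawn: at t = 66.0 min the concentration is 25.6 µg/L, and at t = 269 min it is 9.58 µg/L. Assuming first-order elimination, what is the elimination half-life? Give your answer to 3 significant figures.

143 minutes

k = ln(C₁/C₂) / (t₂ − t₁) = ln(25.6/9.58) / (269 − 66.0)
  = 0.9829 / 203.0 = 0.004842 min⁻¹
t½ = ln 2 / k = ln 2 / 0.004842 ≈ 143 minutes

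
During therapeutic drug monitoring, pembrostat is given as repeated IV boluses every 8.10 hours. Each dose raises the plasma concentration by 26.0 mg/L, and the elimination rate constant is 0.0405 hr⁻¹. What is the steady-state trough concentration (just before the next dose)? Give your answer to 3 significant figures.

Fraction remaining after one interval: e^(−kτ) = e^(−0.04050 × 8.10) = 0.7203
R = 1 / (1 − 0.7203) = 3.576
Css,max = 26.0 × 3.576 = 92.97 mg/L
Css,min = Css,max × e^(−kτ) = 92.97 × 0.7203 ≈ 67.0 mg/L

67.0 mg/L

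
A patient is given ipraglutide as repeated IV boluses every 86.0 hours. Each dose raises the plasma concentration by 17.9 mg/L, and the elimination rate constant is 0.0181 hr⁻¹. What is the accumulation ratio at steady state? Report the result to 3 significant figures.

1.27

Fraction remaining after one interval: e^(−kτ) = e^(−0.01810 × 86.0) = 0.2109
R = 1 / (1 − 0.2109) = 1 / 0.7891 ≈ 1.27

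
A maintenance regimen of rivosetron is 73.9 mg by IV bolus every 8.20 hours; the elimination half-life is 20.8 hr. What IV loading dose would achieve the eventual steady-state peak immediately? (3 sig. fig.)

k = ln 2 / 20.8 = 0.03332 hr⁻¹
Accumulation ratio R = 1 / (1 − e^(−kτ)) = 1 / (1 − e^(−0.03332×8.20)) = 1 / (1 − 0.7609) = 4.182
Loading dose = maintenance dose × R = 73.9 × 4.182 ≈ 309 mg

309 mg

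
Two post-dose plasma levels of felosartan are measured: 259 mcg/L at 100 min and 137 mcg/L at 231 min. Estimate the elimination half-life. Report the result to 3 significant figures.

k = ln(C₁/C₂) / (t₂ − t₁) = ln(259/137) / (231 − 100)
  = 0.6368 / 131.0 = 0.004861 min⁻¹
t½ = ln 2 / k = ln 2 / 0.004861 ≈ 143 minutes

143 minutes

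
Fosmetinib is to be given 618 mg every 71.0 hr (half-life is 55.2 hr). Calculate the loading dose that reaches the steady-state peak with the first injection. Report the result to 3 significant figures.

1050 mg

k = ln 2 / 55.2 = 0.01256 hr⁻¹
Accumulation ratio R = 1 / (1 − e^(−kτ)) = 1 / (1 − e^(−0.01256×71.0)) = 1 / (1 − 0.4100) = 1.695
Loading dose = maintenance dose × R = 618 × 1.695 ≈ 1050 mg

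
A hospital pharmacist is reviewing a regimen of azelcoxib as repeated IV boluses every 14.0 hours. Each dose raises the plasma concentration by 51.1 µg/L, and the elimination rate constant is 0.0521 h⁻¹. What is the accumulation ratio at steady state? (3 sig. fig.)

1.93

Fraction remaining after one interval: e^(−kτ) = e^(−0.05210 × 14.0) = 0.4822
R = 1 / (1 − 0.4822) = 1 / 0.5178 ≈ 1.93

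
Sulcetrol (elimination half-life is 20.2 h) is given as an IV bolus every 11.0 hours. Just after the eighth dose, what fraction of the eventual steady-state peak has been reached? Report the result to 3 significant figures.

0.951

k = ln 2 / 20.2 = 0.03431 h⁻¹
f_n = 1 − e^(−nkτ) = 1 − e^(−8 × 0.03431 × 11.0) = 1 − e^(−3.020) = 1 − 0.04882 ≈ 0.951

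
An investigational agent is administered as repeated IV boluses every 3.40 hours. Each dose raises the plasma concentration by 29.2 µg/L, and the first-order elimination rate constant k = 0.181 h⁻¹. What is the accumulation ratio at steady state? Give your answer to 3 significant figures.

Fraction remaining after one interval: e^(−kτ) = e^(−0.1810 × 3.40) = 0.5404
R = 1 / (1 − 0.5404) = 1 / 0.4596 ≈ 2.18

2.18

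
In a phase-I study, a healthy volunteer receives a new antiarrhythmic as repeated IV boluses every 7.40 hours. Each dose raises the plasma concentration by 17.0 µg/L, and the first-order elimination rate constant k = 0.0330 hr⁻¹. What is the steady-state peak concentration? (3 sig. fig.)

Fraction remaining after one interval: e^(−kτ) = e^(−0.03300 × 7.40) = 0.7833
R = 1 / (1 − 0.7833) = 4.615
Css,max = 17.0 × 4.615 ≈ 78.5 µg/L

78.5 µg/L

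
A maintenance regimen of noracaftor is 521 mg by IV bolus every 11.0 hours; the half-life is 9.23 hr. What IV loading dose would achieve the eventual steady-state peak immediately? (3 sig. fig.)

927 mg

k = ln 2 / 9.23 = 0.07510 hr⁻¹
Accumulation ratio R = 1 / (1 − e^(−kτ)) = 1 / (1 − e^(−0.07510×11.0)) = 1 / (1 − 0.4378) = 1.779
Loading dose = maintenance dose × R = 521 × 1.779 ≈ 927 mg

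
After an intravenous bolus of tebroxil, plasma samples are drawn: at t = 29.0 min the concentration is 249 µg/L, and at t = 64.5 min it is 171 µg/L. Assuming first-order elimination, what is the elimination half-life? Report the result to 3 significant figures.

65.5 minutes

k = ln(C₁/C₂) / (t₂ − t₁) = ln(249/171) / (64.5 − 29.0)
  = 0.3758 / 35.50 = 0.01059 min⁻¹
t½ = ln 2 / k = ln 2 / 0.01059 ≈ 65.5 minutes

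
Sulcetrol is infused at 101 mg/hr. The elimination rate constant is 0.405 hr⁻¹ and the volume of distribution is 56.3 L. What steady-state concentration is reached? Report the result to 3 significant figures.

CL = k · V = 0.405 × 56.3 = 22.80 L/hr
Css = rate / CL = 101 / 22.80 ≈ 4.43 mg/L

4.43 mg/L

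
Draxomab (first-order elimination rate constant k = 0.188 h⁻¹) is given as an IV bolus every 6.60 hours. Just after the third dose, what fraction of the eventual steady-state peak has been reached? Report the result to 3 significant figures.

0.976

f_n = 1 − e^(−nkτ) = 1 − e^(−3 × 0.1880 × 6.60) = 1 − e^(−3.722) = 1 − 0.02418 ≈ 0.976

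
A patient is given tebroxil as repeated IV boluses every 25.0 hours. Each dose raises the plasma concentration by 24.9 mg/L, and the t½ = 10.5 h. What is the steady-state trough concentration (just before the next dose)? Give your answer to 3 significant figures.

k = ln 2 / 10.5 = 0.06601 h⁻¹
Fraction remaining after one interval: e^(−kτ) = e^(−0.06601 × 25.0) = 0.1920
R = 1 / (1 − 0.1920) = 1.238
Css,max = 24.9 × 1.238 = 30.82 mg/L
Css,min = Css,max × e^(−kτ) = 30.82 × 0.1920 ≈ 5.92 mg/L

5.92 mg/L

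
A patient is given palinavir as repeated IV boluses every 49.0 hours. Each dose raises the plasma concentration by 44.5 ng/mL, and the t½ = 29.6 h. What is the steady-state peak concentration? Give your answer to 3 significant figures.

k = ln 2 / 29.6 = 0.02342 h⁻¹
Fraction remaining after one interval: e^(−kτ) = e^(−0.02342 × 49.0) = 0.3174
R = 1 / (1 − 0.3174) = 1.465
Css,max = 44.5 × 1.465 ≈ 65.2 ng/mL

65.2 ng/mL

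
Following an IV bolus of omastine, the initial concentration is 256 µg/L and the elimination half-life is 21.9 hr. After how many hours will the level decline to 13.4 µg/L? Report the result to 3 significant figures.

k = ln 2 / 21.9 = 0.03165 hr⁻¹
C(t) = C₀ e^(−kt)  ⇒  t = ln(C₀/C) / k
t = ln(256/13.4) / 0.03165 = 2.950 / 0.03165 ≈ 93.2 hours

93.2 hours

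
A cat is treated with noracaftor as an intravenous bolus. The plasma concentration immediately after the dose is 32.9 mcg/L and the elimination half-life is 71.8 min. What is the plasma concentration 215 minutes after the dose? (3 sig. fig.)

4.13 mcg/L

k = ln 2 / 71.8 = 0.009654 min⁻¹
C(t) = C₀ e^(−kt) = 32.9 × e^(−0.009654 × 215) = 32.9 × e^(−2.076) = 32.9 × 0.1255 ≈ 4.13 mcg/L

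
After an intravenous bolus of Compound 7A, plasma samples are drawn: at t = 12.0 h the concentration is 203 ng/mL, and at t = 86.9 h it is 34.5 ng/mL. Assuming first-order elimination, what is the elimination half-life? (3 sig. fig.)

k = ln(C₁/C₂) / (t₂ − t₁) = ln(203/34.5) / (86.9 − 12.0)
  = 1.772 / 74.90 = 0.02366 h⁻¹
t½ = ln 2 / k = ln 2 / 0.02366 ≈ 29.3 hours

29.3 hours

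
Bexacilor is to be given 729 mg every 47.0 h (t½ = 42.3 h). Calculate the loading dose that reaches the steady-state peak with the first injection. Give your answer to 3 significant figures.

1360 mg

k = ln 2 / 42.3 = 0.01639 h⁻¹
Accumulation ratio R = 1 / (1 − e^(−kτ)) = 1 / (1 − e^(−0.01639×47.0)) = 1 / (1 − 0.4629) = 1.862
Loading dose = maintenance dose × R = 729 × 1.862 ≈ 1360 mg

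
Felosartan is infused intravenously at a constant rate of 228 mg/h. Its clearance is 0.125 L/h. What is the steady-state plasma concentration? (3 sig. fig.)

Css = infusion rate / CL = 228 / 0.125 ≈ 1820 µg/mL

1820 µg/mL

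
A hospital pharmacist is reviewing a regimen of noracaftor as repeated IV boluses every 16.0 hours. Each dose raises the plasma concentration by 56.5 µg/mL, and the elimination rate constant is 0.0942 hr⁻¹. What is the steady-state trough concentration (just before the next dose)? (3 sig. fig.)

16.1 µg/mL

Fraction remaining after one interval: e^(−kτ) = e^(−0.09420 × 16.0) = 0.2215
R = 1 / (1 − 0.2215) = 1.285
Css,max = 56.5 × 1.285 = 72.58 µg/mL
Css,min = Css,max × e^(−kτ) = 72.58 × 0.2215 ≈ 16.1 µg/mL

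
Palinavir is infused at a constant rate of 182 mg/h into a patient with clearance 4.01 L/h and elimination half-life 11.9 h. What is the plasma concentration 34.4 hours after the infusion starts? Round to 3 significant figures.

Css = rate / CL = 182 / 4.01 = 45.39 µg/mL
k = ln 2 / 11.9 = 0.05825 h⁻¹
C(t) = Css (1 − e^(−kt)) = 45.39 × (1 − e^(−2.004)) = 45.39 × 0.8652 ≈ 39.3 µg/mL

39.3 µg/mL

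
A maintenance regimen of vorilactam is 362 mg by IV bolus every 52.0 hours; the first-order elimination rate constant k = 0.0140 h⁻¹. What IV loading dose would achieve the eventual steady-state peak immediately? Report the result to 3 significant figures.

700 mg

Accumulation ratio R = 1 / (1 − e^(−kτ)) = 1 / (1 − e^(−0.01400×52.0)) = 1 / (1 − 0.4829) = 1.934
Loading dose = maintenance dose × R = 362 × 1.934 ≈ 700 mg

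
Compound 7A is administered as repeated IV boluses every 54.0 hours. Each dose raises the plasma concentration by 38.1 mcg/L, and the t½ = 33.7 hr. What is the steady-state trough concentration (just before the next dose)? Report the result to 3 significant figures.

k = ln 2 / 33.7 = 0.02057 hr⁻¹
Fraction remaining after one interval: e^(−kτ) = e^(−0.02057 × 54.0) = 0.3293
R = 1 / (1 − 0.3293) = 1.491
Css,max = 38.1 × 1.491 = 56.81 mcg/L
Css,min = Css,max × e^(−kτ) = 56.81 × 0.3293 ≈ 18.7 mcg/L

18.7 mcg/L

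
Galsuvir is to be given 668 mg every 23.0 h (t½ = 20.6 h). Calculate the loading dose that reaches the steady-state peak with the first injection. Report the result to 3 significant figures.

k = ln 2 / 20.6 = 0.03365 h⁻¹
Accumulation ratio R = 1 / (1 − e^(−kτ)) = 1 / (1 − e^(−0.03365×23.0)) = 1 / (1 − 0.4612) = 1.856
Loading dose = maintenance dose × R = 668 × 1.856 ≈ 1240 mg

1240 mg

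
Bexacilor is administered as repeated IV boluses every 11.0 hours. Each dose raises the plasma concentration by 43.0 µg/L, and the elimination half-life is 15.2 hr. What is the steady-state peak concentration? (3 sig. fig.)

109 µg/L

k = ln 2 / 15.2 = 0.04560 hr⁻¹
Fraction remaining after one interval: e^(−kτ) = e^(−0.04560 × 11.0) = 0.6055
R = 1 / (1 − 0.6055) = 2.535
Css,max = 43.0 × 2.535 ≈ 109 µg/L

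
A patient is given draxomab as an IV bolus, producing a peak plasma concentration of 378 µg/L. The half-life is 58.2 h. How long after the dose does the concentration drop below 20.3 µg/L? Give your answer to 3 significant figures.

k = ln 2 / 58.2 = 0.01191 h⁻¹
C(t) = C₀ e^(−kt)  ⇒  t = ln(C₀/C) / k
t = ln(378/20.3) / 0.01191 = 2.924 / 0.01191 ≈ 246 hours

246 hours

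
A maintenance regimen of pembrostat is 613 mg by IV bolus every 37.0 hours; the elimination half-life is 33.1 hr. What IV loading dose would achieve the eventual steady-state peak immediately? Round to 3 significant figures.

k = ln 2 / 33.1 = 0.02094 hr⁻¹
Accumulation ratio R = 1 / (1 − e^(−kτ)) = 1 / (1 − e^(−0.02094×37.0)) = 1 / (1 − 0.4608) = 1.855
Loading dose = maintenance dose × R = 613 × 1.855 ≈ 1140 mg

1140 mg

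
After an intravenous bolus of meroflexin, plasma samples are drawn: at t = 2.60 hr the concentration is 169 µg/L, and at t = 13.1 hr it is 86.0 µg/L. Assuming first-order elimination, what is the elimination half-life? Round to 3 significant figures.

10.8 hours

k = ln(C₁/C₂) / (t₂ − t₁) = ln(169/86.0) / (13.1 − 2.60)
  = 0.6756 / 10.50 = 0.06434 hr⁻¹
t½ = ln 2 / k = ln 2 / 0.06434 ≈ 10.8 hours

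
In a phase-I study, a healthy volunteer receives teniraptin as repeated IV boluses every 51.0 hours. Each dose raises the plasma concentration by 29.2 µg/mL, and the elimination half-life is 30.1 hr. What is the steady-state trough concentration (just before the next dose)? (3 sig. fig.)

k = ln 2 / 30.1 = 0.02303 hr⁻¹
Fraction remaining after one interval: e^(−kτ) = e^(−0.02303 × 51.0) = 0.3090
R = 1 / (1 − 0.3090) = 1.447
Css,max = 29.2 × 1.447 = 42.26 µg/mL
Css,min = Css,max × e^(−kτ) = 42.26 × 0.3090 ≈ 13.1 µg/mL

13.1 µg/mL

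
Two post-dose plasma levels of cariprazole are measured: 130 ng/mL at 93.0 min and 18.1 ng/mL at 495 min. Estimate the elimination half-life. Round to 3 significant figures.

k = ln(C₁/C₂) / (t₂ − t₁) = ln(130/18.1) / (495 − 93.0)
  = 1.972 / 402.0 = 0.004905 min⁻¹
t½ = ln 2 / k = ln 2 / 0.004905 ≈ 141 minutes

141 minutes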